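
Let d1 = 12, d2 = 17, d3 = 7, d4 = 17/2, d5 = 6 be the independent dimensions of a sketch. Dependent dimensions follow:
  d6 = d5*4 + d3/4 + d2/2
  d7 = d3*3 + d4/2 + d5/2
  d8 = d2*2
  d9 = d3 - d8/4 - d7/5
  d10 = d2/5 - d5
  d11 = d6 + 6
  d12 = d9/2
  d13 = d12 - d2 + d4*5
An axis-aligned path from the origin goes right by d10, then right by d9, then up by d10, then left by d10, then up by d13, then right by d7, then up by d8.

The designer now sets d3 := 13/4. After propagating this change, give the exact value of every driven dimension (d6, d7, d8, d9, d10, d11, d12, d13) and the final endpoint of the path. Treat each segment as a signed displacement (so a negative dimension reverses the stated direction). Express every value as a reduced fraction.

Apply edit: d3 := 13/4
  d6 = d5*4 + d3/4 + d2/2 = 533/16
  d7 = d3*3 + d4/2 + d5/2 = 17
  d8 = d2*2 = 34
  d9 = d3 - d8/4 - d7/5 = -173/20
  d10 = d2/5 - d5 = -13/5
  d11 = d6 + 6 = 629/16
  d12 = d9/2 = -173/40
  d13 = d12 - d2 + d4*5 = 847/40
Walk from origin (0, 0):
  seg 1: right by d10 = -13/5 → (-13/5, 0)
  seg 2: right by d9 = -173/20 → (-45/4, 0)
  seg 3: up by d10 = -13/5 → (-45/4, -13/5)
  seg 4: left by d10 = -13/5 → (-173/20, -13/5)
  seg 5: up by d13 = 847/40 → (-173/20, 743/40)
  seg 6: right by d7 = 17 → (167/20, 743/40)
  seg 7: up by d8 = 34 → (167/20, 2103/40)

d6 = 533/16
d7 = 17
d8 = 34
d9 = -173/20
d10 = -13/5
d11 = 629/16
d12 = -173/40
d13 = 847/40
endpoint = (167/20, 2103/40)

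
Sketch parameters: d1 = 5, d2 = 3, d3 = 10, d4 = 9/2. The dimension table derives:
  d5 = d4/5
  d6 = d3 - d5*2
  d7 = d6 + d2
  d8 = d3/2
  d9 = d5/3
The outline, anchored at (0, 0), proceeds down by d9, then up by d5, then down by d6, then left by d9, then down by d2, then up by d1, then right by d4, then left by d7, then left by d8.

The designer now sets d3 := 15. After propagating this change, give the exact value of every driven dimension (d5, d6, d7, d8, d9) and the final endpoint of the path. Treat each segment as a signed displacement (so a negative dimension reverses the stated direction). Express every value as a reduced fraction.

d5 = 9/10
d6 = 66/5
d7 = 81/5
d8 = 15/2
d9 = 3/10
endpoint = (-39/2, -53/5)

Apply edit: d3 := 15
  d5 = d4/5 = 9/10
  d6 = d3 - d5*2 = 66/5
  d7 = d6 + d2 = 81/5
  d8 = d3/2 = 15/2
  d9 = d5/3 = 3/10
Walk from origin (0, 0):
  seg 1: down by d9 = 3/10 → (0, -3/10)
  seg 2: up by d5 = 9/10 → (0, 3/5)
  seg 3: down by d6 = 66/5 → (0, -63/5)
  seg 4: left by d9 = 3/10 → (-3/10, -63/5)
  seg 5: down by d2 = 3 → (-3/10, -78/5)
  seg 6: up by d1 = 5 → (-3/10, -53/5)
  seg 7: right by d4 = 9/2 → (21/5, -53/5)
  seg 8: left by d7 = 81/5 → (-12, -53/5)
  seg 9: left by d8 = 15/2 → (-39/2, -53/5)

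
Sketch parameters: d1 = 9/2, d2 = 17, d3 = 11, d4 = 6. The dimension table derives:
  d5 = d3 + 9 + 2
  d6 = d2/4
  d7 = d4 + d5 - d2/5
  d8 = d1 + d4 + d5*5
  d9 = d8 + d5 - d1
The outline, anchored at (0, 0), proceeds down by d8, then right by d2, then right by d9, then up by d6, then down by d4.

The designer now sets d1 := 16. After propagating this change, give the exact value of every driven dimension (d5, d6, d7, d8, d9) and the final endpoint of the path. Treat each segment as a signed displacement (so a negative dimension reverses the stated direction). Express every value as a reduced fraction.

d5 = 22
d6 = 17/4
d7 = 123/5
d8 = 132
d9 = 138
endpoint = (155, -535/4)

Apply edit: d1 := 16
  d5 = d3 + 9 + 2 = 22
  d6 = d2/4 = 17/4
  d7 = d4 + d5 - d2/5 = 123/5
  d8 = d1 + d4 + d5*5 = 132
  d9 = d8 + d5 - d1 = 138
Walk from origin (0, 0):
  seg 1: down by d8 = 132 → (0, -132)
  seg 2: right by d2 = 17 → (17, -132)
  seg 3: right by d9 = 138 → (155, -132)
  seg 4: up by d6 = 17/4 → (155, -511/4)
  seg 5: down by d4 = 6 → (155, -535/4)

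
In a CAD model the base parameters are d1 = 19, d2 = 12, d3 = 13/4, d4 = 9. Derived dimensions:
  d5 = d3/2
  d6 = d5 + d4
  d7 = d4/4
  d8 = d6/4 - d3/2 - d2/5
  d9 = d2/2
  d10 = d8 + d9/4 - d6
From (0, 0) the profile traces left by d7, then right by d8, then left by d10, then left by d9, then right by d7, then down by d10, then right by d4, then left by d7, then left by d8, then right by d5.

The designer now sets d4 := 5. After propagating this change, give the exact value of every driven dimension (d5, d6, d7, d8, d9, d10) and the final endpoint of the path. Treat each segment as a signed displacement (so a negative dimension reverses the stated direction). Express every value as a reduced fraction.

Apply edit: d4 := 5
  d5 = d3/2 = 13/8
  d6 = d5 + d4 = 53/8
  d7 = d4/4 = 5/4
  d8 = d6/4 - d3/2 - d2/5 = -379/160
  d9 = d2/2 = 6
  d10 = d8 + d9/4 - d6 = -1199/160
Walk from origin (0, 0):
  seg 1: left by d7 = 5/4 → (-5/4, 0)
  seg 2: right by d8 = -379/160 → (-579/160, 0)
  seg 3: left by d10 = -1199/160 → (31/8, 0)
  seg 4: left by d9 = 6 → (-17/8, 0)
  seg 5: right by d7 = 5/4 → (-7/8, 0)
  seg 6: down by d10 = -1199/160 → (-7/8, 1199/160)
  seg 7: right by d4 = 5 → (33/8, 1199/160)
  seg 8: left by d7 = 5/4 → (23/8, 1199/160)
  seg 9: left by d8 = -379/160 → (839/160, 1199/160)
  seg 10: right by d5 = 13/8 → (1099/160, 1199/160)

d5 = 13/8
d6 = 53/8
d7 = 5/4
d8 = -379/160
d9 = 6
d10 = -1199/160
endpoint = (1099/160, 1199/160)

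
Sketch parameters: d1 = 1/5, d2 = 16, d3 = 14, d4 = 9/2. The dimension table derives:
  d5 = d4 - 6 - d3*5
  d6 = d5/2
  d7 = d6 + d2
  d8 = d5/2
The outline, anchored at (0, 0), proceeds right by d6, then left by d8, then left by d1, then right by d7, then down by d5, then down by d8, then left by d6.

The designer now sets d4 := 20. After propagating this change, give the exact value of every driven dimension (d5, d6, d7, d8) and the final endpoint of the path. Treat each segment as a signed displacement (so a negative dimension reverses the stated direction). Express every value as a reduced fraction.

Apply edit: d4 := 20
  d5 = d4 - 6 - d3*5 = -56
  d6 = d5/2 = -28
  d7 = d6 + d2 = -12
  d8 = d5/2 = -28
Walk from origin (0, 0):
  seg 1: right by d6 = -28 → (-28, 0)
  seg 2: left by d8 = -28 → (0, 0)
  seg 3: left by d1 = 1/5 → (-1/5, 0)
  seg 4: right by d7 = -12 → (-61/5, 0)
  seg 5: down by d5 = -56 → (-61/5, 56)
  seg 6: down by d8 = -28 → (-61/5, 84)
  seg 7: left by d6 = -28 → (79/5, 84)

d5 = -56
d6 = -28
d7 = -12
d8 = -28
endpoint = (79/5, 84)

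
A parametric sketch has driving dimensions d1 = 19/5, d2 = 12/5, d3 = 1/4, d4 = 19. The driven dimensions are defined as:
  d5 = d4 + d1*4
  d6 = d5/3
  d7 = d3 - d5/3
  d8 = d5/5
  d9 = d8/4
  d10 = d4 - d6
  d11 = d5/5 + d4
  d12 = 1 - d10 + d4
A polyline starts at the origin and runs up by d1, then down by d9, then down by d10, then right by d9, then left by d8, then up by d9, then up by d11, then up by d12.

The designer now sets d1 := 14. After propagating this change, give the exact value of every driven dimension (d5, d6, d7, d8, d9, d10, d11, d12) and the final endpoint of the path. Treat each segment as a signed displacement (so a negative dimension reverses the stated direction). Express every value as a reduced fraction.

Apply edit: d1 := 14
  d5 = d4 + d1*4 = 75
  d6 = d5/3 = 25
  d7 = d3 - d5/3 = -99/4
  d8 = d5/5 = 15
  d9 = d8/4 = 15/4
  d10 = d4 - d6 = -6
  d11 = d5/5 + d4 = 34
  d12 = 1 - d10 + d4 = 26
Walk from origin (0, 0):
  seg 1: up by d1 = 14 → (0, 14)
  seg 2: down by d9 = 15/4 → (0, 41/4)
  seg 3: down by d10 = -6 → (0, 65/4)
  seg 4: right by d9 = 15/4 → (15/4, 65/4)
  seg 5: left by d8 = 15 → (-45/4, 65/4)
  seg 6: up by d9 = 15/4 → (-45/4, 20)
  seg 7: up by d11 = 34 → (-45/4, 54)
  seg 8: up by d12 = 26 → (-45/4, 80)

d5 = 75
d6 = 25
d7 = -99/4
d8 = 15
d9 = 15/4
d10 = -6
d11 = 34
d12 = 26
endpoint = (-45/4, 80)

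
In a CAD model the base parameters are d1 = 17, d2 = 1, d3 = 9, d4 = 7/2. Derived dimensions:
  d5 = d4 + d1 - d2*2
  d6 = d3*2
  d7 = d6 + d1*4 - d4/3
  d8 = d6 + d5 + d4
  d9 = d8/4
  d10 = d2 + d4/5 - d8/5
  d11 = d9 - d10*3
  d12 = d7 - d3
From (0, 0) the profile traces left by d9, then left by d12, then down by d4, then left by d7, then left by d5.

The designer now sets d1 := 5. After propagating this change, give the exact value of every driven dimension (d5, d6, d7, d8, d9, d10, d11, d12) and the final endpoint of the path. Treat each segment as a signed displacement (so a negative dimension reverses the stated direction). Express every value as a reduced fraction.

Apply edit: d1 := 5
  d5 = d4 + d1 - d2*2 = 13/2
  d6 = d3*2 = 18
  d7 = d6 + d1*4 - d4/3 = 221/6
  d8 = d6 + d5 + d4 = 28
  d9 = d8/4 = 7
  d10 = d2 + d4/5 - d8/5 = -39/10
  d11 = d9 - d10*3 = 187/10
  d12 = d7 - d3 = 167/6
Walk from origin (0, 0):
  seg 1: left by d9 = 7 → (-7, 0)
  seg 2: left by d12 = 167/6 → (-209/6, 0)
  seg 3: down by d4 = 7/2 → (-209/6, -7/2)
  seg 4: left by d7 = 221/6 → (-215/3, -7/2)
  seg 5: left by d5 = 13/2 → (-469/6, -7/2)

d5 = 13/2
d6 = 18
d7 = 221/6
d8 = 28
d9 = 7
d10 = -39/10
d11 = 187/10
d12 = 167/6
endpoint = (-469/6, -7/2)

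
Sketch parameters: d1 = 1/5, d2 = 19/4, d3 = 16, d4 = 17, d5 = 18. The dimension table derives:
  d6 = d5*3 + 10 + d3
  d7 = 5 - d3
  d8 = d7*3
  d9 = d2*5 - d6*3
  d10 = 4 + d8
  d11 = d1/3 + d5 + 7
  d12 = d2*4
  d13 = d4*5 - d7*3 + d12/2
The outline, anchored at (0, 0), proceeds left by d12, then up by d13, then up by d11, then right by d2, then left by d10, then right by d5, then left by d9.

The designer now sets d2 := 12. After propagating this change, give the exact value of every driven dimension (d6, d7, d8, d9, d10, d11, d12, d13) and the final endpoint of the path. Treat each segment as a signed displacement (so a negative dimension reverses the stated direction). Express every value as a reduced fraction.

Apply edit: d2 := 12
  d6 = d5*3 + 10 + d3 = 80
  d7 = 5 - d3 = -11
  d8 = d7*3 = -33
  d9 = d2*5 - d6*3 = -180
  d10 = 4 + d8 = -29
  d11 = d1/3 + d5 + 7 = 376/15
  d12 = d2*4 = 48
  d13 = d4*5 - d7*3 + d12/2 = 142
Walk from origin (0, 0):
  seg 1: left by d12 = 48 → (-48, 0)
  seg 2: up by d13 = 142 → (-48, 142)
  seg 3: up by d11 = 376/15 → (-48, 2506/15)
  seg 4: right by d2 = 12 → (-36, 2506/15)
  seg 5: left by d10 = -29 → (-7, 2506/15)
  seg 6: right by d5 = 18 → (11, 2506/15)
  seg 7: left by d9 = -180 → (191, 2506/15)

d6 = 80
d7 = -11
d8 = -33
d9 = -180
d10 = -29
d11 = 376/15
d12 = 48
d13 = 142
endpoint = (191, 2506/15)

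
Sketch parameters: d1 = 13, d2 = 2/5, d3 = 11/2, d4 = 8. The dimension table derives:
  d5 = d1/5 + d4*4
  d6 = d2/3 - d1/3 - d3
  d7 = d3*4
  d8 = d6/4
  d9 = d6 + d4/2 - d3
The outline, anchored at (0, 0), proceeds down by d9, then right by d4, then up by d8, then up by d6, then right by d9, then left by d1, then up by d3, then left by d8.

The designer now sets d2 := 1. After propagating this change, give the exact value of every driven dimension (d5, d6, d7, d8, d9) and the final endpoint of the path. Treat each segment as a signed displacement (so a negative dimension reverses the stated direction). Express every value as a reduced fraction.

Apply edit: d2 := 1
  d5 = d1/5 + d4*4 = 173/5
  d6 = d2/3 - d1/3 - d3 = -19/2
  d7 = d3*4 = 22
  d8 = d6/4 = -19/8
  d9 = d6 + d4/2 - d3 = -11
Walk from origin (0, 0):
  seg 1: down by d9 = -11 → (0, 11)
  seg 2: right by d4 = 8 → (8, 11)
  seg 3: up by d8 = -19/8 → (8, 69/8)
  seg 4: up by d6 = -19/2 → (8, -7/8)
  seg 5: right by d9 = -11 → (-3, -7/8)
  seg 6: left by d1 = 13 → (-16, -7/8)
  seg 7: up by d3 = 11/2 → (-16, 37/8)
  seg 8: left by d8 = -19/8 → (-109/8, 37/8)

d5 = 173/5
d6 = -19/2
d7 = 22
d8 = -19/8
d9 = -11
endpoint = (-109/8, 37/8)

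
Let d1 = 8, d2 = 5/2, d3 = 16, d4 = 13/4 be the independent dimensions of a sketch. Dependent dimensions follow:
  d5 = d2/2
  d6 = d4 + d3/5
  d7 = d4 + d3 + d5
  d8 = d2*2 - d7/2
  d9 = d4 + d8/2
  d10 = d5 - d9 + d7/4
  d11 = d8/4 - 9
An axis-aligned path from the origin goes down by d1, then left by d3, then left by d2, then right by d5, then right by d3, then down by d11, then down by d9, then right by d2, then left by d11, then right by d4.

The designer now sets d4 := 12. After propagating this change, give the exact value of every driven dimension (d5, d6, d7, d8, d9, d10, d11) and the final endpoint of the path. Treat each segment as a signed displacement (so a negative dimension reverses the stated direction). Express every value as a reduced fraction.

d5 = 5/4
d6 = 76/5
d7 = 117/4
d8 = -77/8
d9 = 115/16
d10 = 11/8
d11 = -365/32
endpoint = (789/32, -121/32)

Apply edit: d4 := 12
  d5 = d2/2 = 5/4
  d6 = d4 + d3/5 = 76/5
  d7 = d4 + d3 + d5 = 117/4
  d8 = d2*2 - d7/2 = -77/8
  d9 = d4 + d8/2 = 115/16
  d10 = d5 - d9 + d7/4 = 11/8
  d11 = d8/4 - 9 = -365/32
Walk from origin (0, 0):
  seg 1: down by d1 = 8 → (0, -8)
  seg 2: left by d3 = 16 → (-16, -8)
  seg 3: left by d2 = 5/2 → (-37/2, -8)
  seg 4: right by d5 = 5/4 → (-69/4, -8)
  seg 5: right by d3 = 16 → (-5/4, -8)
  seg 6: down by d11 = -365/32 → (-5/4, 109/32)
  seg 7: down by d9 = 115/16 → (-5/4, -121/32)
  seg 8: right by d2 = 5/2 → (5/4, -121/32)
  seg 9: left by d11 = -365/32 → (405/32, -121/32)
  seg 10: right by d4 = 12 → (789/32, -121/32)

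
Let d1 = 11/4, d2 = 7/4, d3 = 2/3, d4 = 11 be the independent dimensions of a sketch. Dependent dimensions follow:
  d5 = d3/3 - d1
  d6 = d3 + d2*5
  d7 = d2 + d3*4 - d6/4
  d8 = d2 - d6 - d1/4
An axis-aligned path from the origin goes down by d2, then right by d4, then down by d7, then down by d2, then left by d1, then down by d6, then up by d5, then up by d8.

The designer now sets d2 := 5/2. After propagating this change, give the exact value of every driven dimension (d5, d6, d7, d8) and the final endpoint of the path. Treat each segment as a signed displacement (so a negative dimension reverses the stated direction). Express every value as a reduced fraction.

Apply edit: d2 := 5/2
  d5 = d3/3 - d1 = -91/36
  d6 = d3 + d2*5 = 79/6
  d7 = d2 + d3*4 - d6/4 = 15/8
  d8 = d2 - d6 - d1/4 = -545/48
Walk from origin (0, 0):
  seg 1: down by d2 = 5/2 → (0, -5/2)
  seg 2: right by d4 = 11 → (11, -5/2)
  seg 3: down by d7 = 15/8 → (11, -35/8)
  seg 4: down by d2 = 5/2 → (11, -55/8)
  seg 5: left by d1 = 11/4 → (33/4, -55/8)
  seg 6: down by d6 = 79/6 → (33/4, -481/24)
  seg 7: up by d5 = -91/36 → (33/4, -1625/72)
  seg 8: up by d8 = -545/48 → (33/4, -4885/144)

d5 = -91/36
d6 = 79/6
d7 = 15/8
d8 = -545/48
endpoint = (33/4, -4885/144)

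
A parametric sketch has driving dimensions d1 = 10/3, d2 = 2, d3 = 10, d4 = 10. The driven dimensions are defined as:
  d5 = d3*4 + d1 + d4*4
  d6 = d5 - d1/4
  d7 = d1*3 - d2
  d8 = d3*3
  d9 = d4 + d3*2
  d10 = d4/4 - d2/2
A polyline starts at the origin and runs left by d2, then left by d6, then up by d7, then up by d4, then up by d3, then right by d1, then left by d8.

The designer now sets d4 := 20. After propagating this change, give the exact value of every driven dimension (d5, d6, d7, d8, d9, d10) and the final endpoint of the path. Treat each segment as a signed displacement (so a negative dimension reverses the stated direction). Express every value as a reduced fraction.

d5 = 370/3
d6 = 245/2
d7 = 8
d8 = 30
d9 = 40
d10 = 4
endpoint = (-907/6, 38)

Apply edit: d4 := 20
  d5 = d3*4 + d1 + d4*4 = 370/3
  d6 = d5 - d1/4 = 245/2
  d7 = d1*3 - d2 = 8
  d8 = d3*3 = 30
  d9 = d4 + d3*2 = 40
  d10 = d4/4 - d2/2 = 4
Walk from origin (0, 0):
  seg 1: left by d2 = 2 → (-2, 0)
  seg 2: left by d6 = 245/2 → (-249/2, 0)
  seg 3: up by d7 = 8 → (-249/2, 8)
  seg 4: up by d4 = 20 → (-249/2, 28)
  seg 5: up by d3 = 10 → (-249/2, 38)
  seg 6: right by d1 = 10/3 → (-727/6, 38)
  seg 7: left by d8 = 30 → (-907/6, 38)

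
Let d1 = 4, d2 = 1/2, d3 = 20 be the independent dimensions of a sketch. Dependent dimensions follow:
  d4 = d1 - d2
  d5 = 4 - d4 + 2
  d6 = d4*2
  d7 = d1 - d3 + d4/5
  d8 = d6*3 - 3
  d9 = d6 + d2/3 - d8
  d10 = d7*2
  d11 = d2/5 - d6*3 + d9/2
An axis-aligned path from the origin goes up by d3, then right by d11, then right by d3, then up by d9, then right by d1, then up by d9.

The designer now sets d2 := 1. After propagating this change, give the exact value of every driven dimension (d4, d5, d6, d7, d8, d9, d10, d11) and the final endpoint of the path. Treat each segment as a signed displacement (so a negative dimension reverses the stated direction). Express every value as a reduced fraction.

Apply edit: d2 := 1
  d4 = d1 - d2 = 3
  d5 = 4 - d4 + 2 = 3
  d6 = d4*2 = 6
  d7 = d1 - d3 + d4/5 = -77/5
  d8 = d6*3 - 3 = 15
  d9 = d6 + d2/3 - d8 = -26/3
  d10 = d7*2 = -154/5
  d11 = d2/5 - d6*3 + d9/2 = -332/15
Walk from origin (0, 0):
  seg 1: up by d3 = 20 → (0, 20)
  seg 2: right by d11 = -332/15 → (-332/15, 20)
  seg 3: right by d3 = 20 → (-32/15, 20)
  seg 4: up by d9 = -26/3 → (-32/15, 34/3)
  seg 5: right by d1 = 4 → (28/15, 34/3)
  seg 6: up by d9 = -26/3 → (28/15, 8/3)

d4 = 3
d5 = 3
d6 = 6
d7 = -77/5
d8 = 15
d9 = -26/3
d10 = -154/5
d11 = -332/15
endpoint = (28/15, 8/3)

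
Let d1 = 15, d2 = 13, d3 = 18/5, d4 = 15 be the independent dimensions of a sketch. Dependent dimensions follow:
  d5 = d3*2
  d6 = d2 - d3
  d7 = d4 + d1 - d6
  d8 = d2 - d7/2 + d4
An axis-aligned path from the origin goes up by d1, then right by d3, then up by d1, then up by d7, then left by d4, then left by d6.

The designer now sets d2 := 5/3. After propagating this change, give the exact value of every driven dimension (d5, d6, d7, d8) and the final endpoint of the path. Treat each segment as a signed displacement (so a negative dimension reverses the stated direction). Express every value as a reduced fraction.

Apply edit: d2 := 5/3
  d5 = d3*2 = 36/5
  d6 = d2 - d3 = -29/15
  d7 = d4 + d1 - d6 = 479/15
  d8 = d2 - d7/2 + d4 = 7/10
Walk from origin (0, 0):
  seg 1: up by d1 = 15 → (0, 15)
  seg 2: right by d3 = 18/5 → (18/5, 15)
  seg 3: up by d1 = 15 → (18/5, 30)
  seg 4: up by d7 = 479/15 → (18/5, 929/15)
  seg 5: left by d4 = 15 → (-57/5, 929/15)
  seg 6: left by d6 = -29/15 → (-142/15, 929/15)

d5 = 36/5
d6 = -29/15
d7 = 479/15
d8 = 7/10
endpoint = (-142/15, 929/15)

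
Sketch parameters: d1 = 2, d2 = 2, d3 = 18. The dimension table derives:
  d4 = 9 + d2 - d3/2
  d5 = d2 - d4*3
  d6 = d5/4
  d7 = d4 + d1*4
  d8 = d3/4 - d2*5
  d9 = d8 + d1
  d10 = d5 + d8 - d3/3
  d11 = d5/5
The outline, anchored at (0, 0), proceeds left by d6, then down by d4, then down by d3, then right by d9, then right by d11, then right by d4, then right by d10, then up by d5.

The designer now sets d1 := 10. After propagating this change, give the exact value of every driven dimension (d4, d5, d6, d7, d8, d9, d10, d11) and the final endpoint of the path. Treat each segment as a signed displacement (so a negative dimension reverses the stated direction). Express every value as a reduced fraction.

Apply edit: d1 := 10
  d4 = 9 + d2 - d3/2 = 2
  d5 = d2 - d4*3 = -4
  d6 = d5/4 = -1
  d7 = d4 + d1*4 = 42
  d8 = d3/4 - d2*5 = -11/2
  d9 = d8 + d1 = 9/2
  d10 = d5 + d8 - d3/3 = -31/2
  d11 = d5/5 = -4/5
Walk from origin (0, 0):
  seg 1: left by d6 = -1 → (1, 0)
  seg 2: down by d4 = 2 → (1, -2)
  seg 3: down by d3 = 18 → (1, -20)
  seg 4: right by d9 = 9/2 → (11/2, -20)
  seg 5: right by d11 = -4/5 → (47/10, -20)
  seg 6: right by d4 = 2 → (67/10, -20)
  seg 7: right by d10 = -31/2 → (-44/5, -20)
  seg 8: up by d5 = -4 → (-44/5, -24)

d4 = 2
d5 = -4
d6 = -1
d7 = 42
d8 = -11/2
d9 = 9/2
d10 = -31/2
d11 = -4/5
endpoint = (-44/5, -24)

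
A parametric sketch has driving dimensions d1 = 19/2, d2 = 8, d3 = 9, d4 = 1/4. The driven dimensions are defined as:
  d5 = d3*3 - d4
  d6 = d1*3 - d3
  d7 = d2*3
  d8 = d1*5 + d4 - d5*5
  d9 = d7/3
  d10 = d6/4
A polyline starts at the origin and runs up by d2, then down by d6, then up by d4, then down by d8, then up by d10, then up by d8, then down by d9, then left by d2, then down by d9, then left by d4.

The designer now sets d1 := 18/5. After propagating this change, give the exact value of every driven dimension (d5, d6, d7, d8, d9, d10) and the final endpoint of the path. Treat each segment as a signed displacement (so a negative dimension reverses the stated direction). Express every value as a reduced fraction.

d5 = 107/4
d6 = 9/5
d7 = 24
d8 = -231/2
d9 = 8
d10 = 9/20
endpoint = (-33/4, -91/10)

Apply edit: d1 := 18/5
  d5 = d3*3 - d4 = 107/4
  d6 = d1*3 - d3 = 9/5
  d7 = d2*3 = 24
  d8 = d1*5 + d4 - d5*5 = -231/2
  d9 = d7/3 = 8
  d10 = d6/4 = 9/20
Walk from origin (0, 0):
  seg 1: up by d2 = 8 → (0, 8)
  seg 2: down by d6 = 9/5 → (0, 31/5)
  seg 3: up by d4 = 1/4 → (0, 129/20)
  seg 4: down by d8 = -231/2 → (0, 2439/20)
  seg 5: up by d10 = 9/20 → (0, 612/5)
  seg 6: up by d8 = -231/2 → (0, 69/10)
  seg 7: down by d9 = 8 → (0, -11/10)
  seg 8: left by d2 = 8 → (-8, -11/10)
  seg 9: down by d9 = 8 → (-8, -91/10)
  seg 10: left by d4 = 1/4 → (-33/4, -91/10)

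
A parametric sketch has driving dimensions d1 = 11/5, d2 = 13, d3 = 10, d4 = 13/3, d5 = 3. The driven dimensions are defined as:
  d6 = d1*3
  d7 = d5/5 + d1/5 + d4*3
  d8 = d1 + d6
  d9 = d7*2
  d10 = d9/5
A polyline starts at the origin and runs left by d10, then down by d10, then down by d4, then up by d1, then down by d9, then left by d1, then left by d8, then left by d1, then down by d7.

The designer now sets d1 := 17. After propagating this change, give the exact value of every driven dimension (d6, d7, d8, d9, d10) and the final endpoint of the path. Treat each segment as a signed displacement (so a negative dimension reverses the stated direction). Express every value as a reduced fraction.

Apply edit: d1 := 17
  d6 = d1*3 = 51
  d7 = d5/5 + d1/5 + d4*3 = 17
  d8 = d1 + d6 = 68
  d9 = d7*2 = 34
  d10 = d9/5 = 34/5
Walk from origin (0, 0):
  seg 1: left by d10 = 34/5 → (-34/5, 0)
  seg 2: down by d10 = 34/5 → (-34/5, -34/5)
  seg 3: down by d4 = 13/3 → (-34/5, -167/15)
  seg 4: up by d1 = 17 → (-34/5, 88/15)
  seg 5: down by d9 = 34 → (-34/5, -422/15)
  seg 6: left by d1 = 17 → (-119/5, -422/15)
  seg 7: left by d8 = 68 → (-459/5, -422/15)
  seg 8: left by d1 = 17 → (-544/5, -422/15)
  seg 9: down by d7 = 17 → (-544/5, -677/15)

d6 = 51
d7 = 17
d8 = 68
d9 = 34
d10 = 34/5
endpoint = (-544/5, -677/15)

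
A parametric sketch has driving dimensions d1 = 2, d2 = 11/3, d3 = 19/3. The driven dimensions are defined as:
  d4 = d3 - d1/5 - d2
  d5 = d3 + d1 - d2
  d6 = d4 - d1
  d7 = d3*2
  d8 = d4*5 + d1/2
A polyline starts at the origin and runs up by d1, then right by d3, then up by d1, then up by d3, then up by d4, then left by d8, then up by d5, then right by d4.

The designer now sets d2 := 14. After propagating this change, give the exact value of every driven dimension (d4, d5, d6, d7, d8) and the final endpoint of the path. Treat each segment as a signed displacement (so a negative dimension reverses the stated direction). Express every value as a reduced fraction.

d4 = -121/15
d5 = -17/3
d6 = -151/15
d7 = 38/3
d8 = -118/3
endpoint = (188/5, -17/5)

Apply edit: d2 := 14
  d4 = d3 - d1/5 - d2 = -121/15
  d5 = d3 + d1 - d2 = -17/3
  d6 = d4 - d1 = -151/15
  d7 = d3*2 = 38/3
  d8 = d4*5 + d1/2 = -118/3
Walk from origin (0, 0):
  seg 1: up by d1 = 2 → (0, 2)
  seg 2: right by d3 = 19/3 → (19/3, 2)
  seg 3: up by d1 = 2 → (19/3, 4)
  seg 4: up by d3 = 19/3 → (19/3, 31/3)
  seg 5: up by d4 = -121/15 → (19/3, 34/15)
  seg 6: left by d8 = -118/3 → (137/3, 34/15)
  seg 7: up by d5 = -17/3 → (137/3, -17/5)
  seg 8: right by d4 = -121/15 → (188/5, -17/5)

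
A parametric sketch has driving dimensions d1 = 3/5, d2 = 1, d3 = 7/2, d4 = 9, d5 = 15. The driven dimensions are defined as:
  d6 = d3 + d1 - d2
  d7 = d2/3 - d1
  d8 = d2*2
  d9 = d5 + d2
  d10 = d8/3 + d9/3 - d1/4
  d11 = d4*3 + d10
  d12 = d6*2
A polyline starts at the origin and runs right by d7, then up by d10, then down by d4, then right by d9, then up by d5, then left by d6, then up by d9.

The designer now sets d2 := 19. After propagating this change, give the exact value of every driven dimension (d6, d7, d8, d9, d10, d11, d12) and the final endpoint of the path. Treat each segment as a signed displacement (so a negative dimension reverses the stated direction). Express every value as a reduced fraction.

Apply edit: d2 := 19
  d6 = d3 + d1 - d2 = -149/10
  d7 = d2/3 - d1 = 86/15
  d8 = d2*2 = 38
  d9 = d5 + d2 = 34
  d10 = d8/3 + d9/3 - d1/4 = 477/20
  d11 = d4*3 + d10 = 1017/20
  d12 = d6*2 = -149/5
Walk from origin (0, 0):
  seg 1: right by d7 = 86/15 → (86/15, 0)
  seg 2: up by d10 = 477/20 → (86/15, 477/20)
  seg 3: down by d4 = 9 → (86/15, 297/20)
  seg 4: right by d9 = 34 → (596/15, 297/20)
  seg 5: up by d5 = 15 → (596/15, 597/20)
  seg 6: left by d6 = -149/10 → (1639/30, 597/20)
  seg 7: up by d9 = 34 → (1639/30, 1277/20)

d6 = -149/10
d7 = 86/15
d8 = 38
d9 = 34
d10 = 477/20
d11 = 1017/20
d12 = -149/5
endpoint = (1639/30, 1277/20)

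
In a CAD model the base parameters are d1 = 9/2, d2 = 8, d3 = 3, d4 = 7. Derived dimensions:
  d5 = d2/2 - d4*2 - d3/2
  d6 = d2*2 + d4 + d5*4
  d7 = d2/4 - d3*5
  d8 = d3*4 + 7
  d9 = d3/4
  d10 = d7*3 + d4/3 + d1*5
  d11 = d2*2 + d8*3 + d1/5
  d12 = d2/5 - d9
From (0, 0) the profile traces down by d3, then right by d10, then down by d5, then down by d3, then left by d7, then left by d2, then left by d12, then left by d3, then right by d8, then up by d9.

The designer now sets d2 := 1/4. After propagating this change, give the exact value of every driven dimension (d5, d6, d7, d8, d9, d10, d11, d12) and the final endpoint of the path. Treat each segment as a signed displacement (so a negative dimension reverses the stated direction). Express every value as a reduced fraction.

Apply edit: d2 := 1/4
  d5 = d2/2 - d4*2 - d3/2 = -123/8
  d6 = d2*2 + d4 + d5*4 = -54
  d7 = d2/4 - d3*5 = -239/16
  d8 = d3*4 + 7 = 19
  d9 = d3/4 = 3/4
  d10 = d7*3 + d4/3 + d1*5 = -959/48
  d11 = d2*2 + d8*3 + d1/5 = 292/5
  d12 = d2/5 - d9 = -7/10
Walk from origin (0, 0):
  seg 1: down by d3 = 3 → (0, -3)
  seg 2: right by d10 = -959/48 → (-959/48, -3)
  seg 3: down by d5 = -123/8 → (-959/48, 99/8)
  seg 4: down by d3 = 3 → (-959/48, 75/8)
  seg 5: left by d7 = -239/16 → (-121/24, 75/8)
  seg 6: left by d2 = 1/4 → (-127/24, 75/8)
  seg 7: left by d12 = -7/10 → (-551/120, 75/8)
  seg 8: left by d3 = 3 → (-911/120, 75/8)
  seg 9: right by d8 = 19 → (1369/120, 75/8)
  seg 10: up by d9 = 3/4 → (1369/120, 81/8)

d5 = -123/8
d6 = -54
d7 = -239/16
d8 = 19
d9 = 3/4
d10 = -959/48
d11 = 292/5
d12 = -7/10
endpoint = (1369/120, 81/8)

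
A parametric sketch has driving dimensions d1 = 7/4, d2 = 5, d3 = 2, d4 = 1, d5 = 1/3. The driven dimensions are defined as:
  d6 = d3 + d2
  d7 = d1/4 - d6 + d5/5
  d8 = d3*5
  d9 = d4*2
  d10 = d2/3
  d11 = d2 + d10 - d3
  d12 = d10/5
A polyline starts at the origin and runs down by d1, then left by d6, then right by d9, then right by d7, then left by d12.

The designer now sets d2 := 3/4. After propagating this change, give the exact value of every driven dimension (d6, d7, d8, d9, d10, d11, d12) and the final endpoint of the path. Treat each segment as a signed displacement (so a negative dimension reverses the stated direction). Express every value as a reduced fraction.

Apply edit: d2 := 3/4
  d6 = d3 + d2 = 11/4
  d7 = d1/4 - d6 + d5/5 = -539/240
  d8 = d3*5 = 10
  d9 = d4*2 = 2
  d10 = d2/3 = 1/4
  d11 = d2 + d10 - d3 = -1
  d12 = d10/5 = 1/20
Walk from origin (0, 0):
  seg 1: down by d1 = 7/4 → (0, -7/4)
  seg 2: left by d6 = 11/4 → (-11/4, -7/4)
  seg 3: right by d9 = 2 → (-3/4, -7/4)
  seg 4: right by d7 = -539/240 → (-719/240, -7/4)
  seg 5: left by d12 = 1/20 → (-731/240, -7/4)

d6 = 11/4
d7 = -539/240
d8 = 10
d9 = 2
d10 = 1/4
d11 = -1
d12 = 1/20
endpoint = (-731/240, -7/4)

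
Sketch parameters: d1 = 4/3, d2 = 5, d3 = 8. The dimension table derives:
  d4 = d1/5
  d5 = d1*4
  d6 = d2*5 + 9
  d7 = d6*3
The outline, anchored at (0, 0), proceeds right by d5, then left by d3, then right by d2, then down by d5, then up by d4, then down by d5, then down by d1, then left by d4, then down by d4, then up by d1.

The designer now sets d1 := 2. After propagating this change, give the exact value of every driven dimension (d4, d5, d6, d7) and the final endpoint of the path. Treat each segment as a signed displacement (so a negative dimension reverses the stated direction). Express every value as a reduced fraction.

Apply edit: d1 := 2
  d4 = d1/5 = 2/5
  d5 = d1*4 = 8
  d6 = d2*5 + 9 = 34
  d7 = d6*3 = 102
Walk from origin (0, 0):
  seg 1: right by d5 = 8 → (8, 0)
  seg 2: left by d3 = 8 → (0, 0)
  seg 3: right by d2 = 5 → (5, 0)
  seg 4: down by d5 = 8 → (5, -8)
  seg 5: up by d4 = 2/5 → (5, -38/5)
  seg 6: down by d5 = 8 → (5, -78/5)
  seg 7: down by d1 = 2 → (5, -88/5)
  seg 8: left by d4 = 2/5 → (23/5, -88/5)
  seg 9: down by d4 = 2/5 → (23/5, -18)
  seg 10: up by d1 = 2 → (23/5, -16)

d4 = 2/5
d5 = 8
d6 = 34
d7 = 102
endpoint = (23/5, -16)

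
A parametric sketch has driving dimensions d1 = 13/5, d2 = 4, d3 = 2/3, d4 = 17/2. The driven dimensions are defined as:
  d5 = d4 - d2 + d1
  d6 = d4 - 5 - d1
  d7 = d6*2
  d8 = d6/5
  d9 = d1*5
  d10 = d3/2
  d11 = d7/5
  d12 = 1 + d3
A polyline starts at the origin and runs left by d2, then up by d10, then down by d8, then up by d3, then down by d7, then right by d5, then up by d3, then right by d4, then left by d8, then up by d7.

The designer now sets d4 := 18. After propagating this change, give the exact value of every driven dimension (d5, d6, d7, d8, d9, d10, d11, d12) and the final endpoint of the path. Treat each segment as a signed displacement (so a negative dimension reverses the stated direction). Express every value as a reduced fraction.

d5 = 83/5
d6 = 52/5
d7 = 104/5
d8 = 52/25
d9 = 13
d10 = 1/3
d11 = 104/25
d12 = 5/3
endpoint = (713/25, -31/75)

Apply edit: d4 := 18
  d5 = d4 - d2 + d1 = 83/5
  d6 = d4 - 5 - d1 = 52/5
  d7 = d6*2 = 104/5
  d8 = d6/5 = 52/25
  d9 = d1*5 = 13
  d10 = d3/2 = 1/3
  d11 = d7/5 = 104/25
  d12 = 1 + d3 = 5/3
Walk from origin (0, 0):
  seg 1: left by d2 = 4 → (-4, 0)
  seg 2: up by d10 = 1/3 → (-4, 1/3)
  seg 3: down by d8 = 52/25 → (-4, -131/75)
  seg 4: up by d3 = 2/3 → (-4, -27/25)
  seg 5: down by d7 = 104/5 → (-4, -547/25)
  seg 6: right by d5 = 83/5 → (63/5, -547/25)
  seg 7: up by d3 = 2/3 → (63/5, -1591/75)
  seg 8: right by d4 = 18 → (153/5, -1591/75)
  seg 9: left by d8 = 52/25 → (713/25, -1591/75)
  seg 10: up by d7 = 104/5 → (713/25, -31/75)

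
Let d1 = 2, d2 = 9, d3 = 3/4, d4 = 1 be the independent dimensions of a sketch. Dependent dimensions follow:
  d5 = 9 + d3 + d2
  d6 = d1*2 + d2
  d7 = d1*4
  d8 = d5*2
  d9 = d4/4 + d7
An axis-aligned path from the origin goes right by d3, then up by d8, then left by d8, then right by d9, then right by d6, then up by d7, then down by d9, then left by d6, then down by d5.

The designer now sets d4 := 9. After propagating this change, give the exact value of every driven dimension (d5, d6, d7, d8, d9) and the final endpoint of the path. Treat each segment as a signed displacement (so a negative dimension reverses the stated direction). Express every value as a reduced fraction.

d5 = 75/4
d6 = 13
d7 = 8
d8 = 75/2
d9 = 41/4
endpoint = (-53/2, 33/2)

Apply edit: d4 := 9
  d5 = 9 + d3 + d2 = 75/4
  d6 = d1*2 + d2 = 13
  d7 = d1*4 = 8
  d8 = d5*2 = 75/2
  d9 = d4/4 + d7 = 41/4
Walk from origin (0, 0):
  seg 1: right by d3 = 3/4 → (3/4, 0)
  seg 2: up by d8 = 75/2 → (3/4, 75/2)
  seg 3: left by d8 = 75/2 → (-147/4, 75/2)
  seg 4: right by d9 = 41/4 → (-53/2, 75/2)
  seg 5: right by d6 = 13 → (-27/2, 75/2)
  seg 6: up by d7 = 8 → (-27/2, 91/2)
  seg 7: down by d9 = 41/4 → (-27/2, 141/4)
  seg 8: left by d6 = 13 → (-53/2, 141/4)
  seg 9: down by d5 = 75/4 → (-53/2, 33/2)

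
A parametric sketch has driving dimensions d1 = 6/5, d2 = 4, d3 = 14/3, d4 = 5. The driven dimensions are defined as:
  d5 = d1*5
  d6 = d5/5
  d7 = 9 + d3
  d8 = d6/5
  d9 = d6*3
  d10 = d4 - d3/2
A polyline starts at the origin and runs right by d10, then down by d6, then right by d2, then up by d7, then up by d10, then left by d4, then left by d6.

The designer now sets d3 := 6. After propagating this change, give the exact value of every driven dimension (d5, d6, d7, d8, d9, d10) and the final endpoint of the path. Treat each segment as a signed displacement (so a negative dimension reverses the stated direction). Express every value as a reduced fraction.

d5 = 6
d6 = 6/5
d7 = 15
d8 = 6/25
d9 = 18/5
d10 = 2
endpoint = (-1/5, 79/5)

Apply edit: d3 := 6
  d5 = d1*5 = 6
  d6 = d5/5 = 6/5
  d7 = 9 + d3 = 15
  d8 = d6/5 = 6/25
  d9 = d6*3 = 18/5
  d10 = d4 - d3/2 = 2
Walk from origin (0, 0):
  seg 1: right by d10 = 2 → (2, 0)
  seg 2: down by d6 = 6/5 → (2, -6/5)
  seg 3: right by d2 = 4 → (6, -6/5)
  seg 4: up by d7 = 15 → (6, 69/5)
  seg 5: up by d10 = 2 → (6, 79/5)
  seg 6: left by d4 = 5 → (1, 79/5)
  seg 7: left by d6 = 6/5 → (-1/5, 79/5)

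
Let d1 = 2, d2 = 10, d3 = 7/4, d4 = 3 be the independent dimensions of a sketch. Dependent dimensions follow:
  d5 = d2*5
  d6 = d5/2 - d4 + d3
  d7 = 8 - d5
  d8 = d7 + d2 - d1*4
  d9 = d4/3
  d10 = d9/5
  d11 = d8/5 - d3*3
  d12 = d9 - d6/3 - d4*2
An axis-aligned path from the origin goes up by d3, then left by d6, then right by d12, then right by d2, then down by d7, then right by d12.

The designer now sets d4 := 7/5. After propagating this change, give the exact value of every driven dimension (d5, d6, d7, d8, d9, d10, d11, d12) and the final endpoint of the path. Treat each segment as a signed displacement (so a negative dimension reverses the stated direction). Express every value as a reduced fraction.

Apply edit: d4 := 7/5
  d5 = d2*5 = 50
  d6 = d5/2 - d4 + d3 = 507/20
  d7 = 8 - d5 = -42
  d8 = d7 + d2 - d1*4 = -40
  d9 = d4/3 = 7/15
  d10 = d9/5 = 7/75
  d11 = d8/5 - d3*3 = -53/4
  d12 = d9 - d6/3 - d4*2 = -647/60
Walk from origin (0, 0):
  seg 1: up by d3 = 7/4 → (0, 7/4)
  seg 2: left by d6 = 507/20 → (-507/20, 7/4)
  seg 3: right by d12 = -647/60 → (-542/15, 7/4)
  seg 4: right by d2 = 10 → (-392/15, 7/4)
  seg 5: down by d7 = -42 → (-392/15, 175/4)
  seg 6: right by d12 = -647/60 → (-443/12, 175/4)

d5 = 50
d6 = 507/20
d7 = -42
d8 = -40
d9 = 7/15
d10 = 7/75
d11 = -53/4
d12 = -647/60
endpoint = (-443/12, 175/4)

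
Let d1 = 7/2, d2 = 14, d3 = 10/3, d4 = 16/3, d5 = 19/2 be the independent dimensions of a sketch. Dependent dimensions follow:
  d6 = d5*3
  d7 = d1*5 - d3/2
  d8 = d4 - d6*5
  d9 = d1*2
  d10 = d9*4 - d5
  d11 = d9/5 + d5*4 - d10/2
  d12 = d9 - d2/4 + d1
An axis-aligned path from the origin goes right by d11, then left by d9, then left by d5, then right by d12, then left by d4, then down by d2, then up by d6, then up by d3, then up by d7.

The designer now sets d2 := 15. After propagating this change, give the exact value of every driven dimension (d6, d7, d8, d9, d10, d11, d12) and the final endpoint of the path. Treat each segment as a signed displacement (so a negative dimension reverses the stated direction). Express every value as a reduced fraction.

d6 = 57/2
d7 = 95/6
d8 = -823/6
d9 = 7
d10 = 37/2
d11 = 603/20
d12 = 27/4
endpoint = (226/15, 98/3)

Apply edit: d2 := 15
  d6 = d5*3 = 57/2
  d7 = d1*5 - d3/2 = 95/6
  d8 = d4 - d6*5 = -823/6
  d9 = d1*2 = 7
  d10 = d9*4 - d5 = 37/2
  d11 = d9/5 + d5*4 - d10/2 = 603/20
  d12 = d9 - d2/4 + d1 = 27/4
Walk from origin (0, 0):
  seg 1: right by d11 = 603/20 → (603/20, 0)
  seg 2: left by d9 = 7 → (463/20, 0)
  seg 3: left by d5 = 19/2 → (273/20, 0)
  seg 4: right by d12 = 27/4 → (102/5, 0)
  seg 5: left by d4 = 16/3 → (226/15, 0)
  seg 6: down by d2 = 15 → (226/15, -15)
  seg 7: up by d6 = 57/2 → (226/15, 27/2)
  seg 8: up by d3 = 10/3 → (226/15, 101/6)
  seg 9: up by d7 = 95/6 → (226/15, 98/3)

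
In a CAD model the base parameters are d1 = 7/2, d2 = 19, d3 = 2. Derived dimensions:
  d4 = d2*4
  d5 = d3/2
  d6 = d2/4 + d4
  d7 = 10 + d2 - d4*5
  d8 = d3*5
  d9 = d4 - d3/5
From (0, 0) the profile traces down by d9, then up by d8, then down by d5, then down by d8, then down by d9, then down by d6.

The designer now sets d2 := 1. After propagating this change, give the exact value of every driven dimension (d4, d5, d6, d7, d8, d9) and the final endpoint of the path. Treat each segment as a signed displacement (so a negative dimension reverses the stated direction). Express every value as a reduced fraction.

d4 = 4
d5 = 1
d6 = 17/4
d7 = -9
d8 = 10
d9 = 18/5
endpoint = (0, -249/20)

Apply edit: d2 := 1
  d4 = d2*4 = 4
  d5 = d3/2 = 1
  d6 = d2/4 + d4 = 17/4
  d7 = 10 + d2 - d4*5 = -9
  d8 = d3*5 = 10
  d9 = d4 - d3/5 = 18/5
Walk from origin (0, 0):
  seg 1: down by d9 = 18/5 → (0, -18/5)
  seg 2: up by d8 = 10 → (0, 32/5)
  seg 3: down by d5 = 1 → (0, 27/5)
  seg 4: down by d8 = 10 → (0, -23/5)
  seg 5: down by d9 = 18/5 → (0, -41/5)
  seg 6: down by d6 = 17/4 → (0, -249/20)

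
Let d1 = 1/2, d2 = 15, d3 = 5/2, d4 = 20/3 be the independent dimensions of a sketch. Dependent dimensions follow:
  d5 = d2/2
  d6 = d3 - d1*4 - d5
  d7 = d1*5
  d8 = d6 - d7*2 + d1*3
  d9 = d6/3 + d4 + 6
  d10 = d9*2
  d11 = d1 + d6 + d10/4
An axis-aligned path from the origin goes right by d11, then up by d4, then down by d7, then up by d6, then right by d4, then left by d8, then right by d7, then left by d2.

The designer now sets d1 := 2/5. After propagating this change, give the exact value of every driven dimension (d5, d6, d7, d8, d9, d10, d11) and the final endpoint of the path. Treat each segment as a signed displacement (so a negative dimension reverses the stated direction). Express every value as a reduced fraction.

d5 = 15/2
d6 = -33/5
d7 = 2
d8 = -47/5
d9 = 157/15
d10 = 314/15
d11 = -29/30
endpoint = (21/10, -29/15)

Apply edit: d1 := 2/5
  d5 = d2/2 = 15/2
  d6 = d3 - d1*4 - d5 = -33/5
  d7 = d1*5 = 2
  d8 = d6 - d7*2 + d1*3 = -47/5
  d9 = d6/3 + d4 + 6 = 157/15
  d10 = d9*2 = 314/15
  d11 = d1 + d6 + d10/4 = -29/30
Walk from origin (0, 0):
  seg 1: right by d11 = -29/30 → (-29/30, 0)
  seg 2: up by d4 = 20/3 → (-29/30, 20/3)
  seg 3: down by d7 = 2 → (-29/30, 14/3)
  seg 4: up by d6 = -33/5 → (-29/30, -29/15)
  seg 5: right by d4 = 20/3 → (57/10, -29/15)
  seg 6: left by d8 = -47/5 → (151/10, -29/15)
  seg 7: right by d7 = 2 → (171/10, -29/15)
  seg 8: left by d2 = 15 → (21/10, -29/15)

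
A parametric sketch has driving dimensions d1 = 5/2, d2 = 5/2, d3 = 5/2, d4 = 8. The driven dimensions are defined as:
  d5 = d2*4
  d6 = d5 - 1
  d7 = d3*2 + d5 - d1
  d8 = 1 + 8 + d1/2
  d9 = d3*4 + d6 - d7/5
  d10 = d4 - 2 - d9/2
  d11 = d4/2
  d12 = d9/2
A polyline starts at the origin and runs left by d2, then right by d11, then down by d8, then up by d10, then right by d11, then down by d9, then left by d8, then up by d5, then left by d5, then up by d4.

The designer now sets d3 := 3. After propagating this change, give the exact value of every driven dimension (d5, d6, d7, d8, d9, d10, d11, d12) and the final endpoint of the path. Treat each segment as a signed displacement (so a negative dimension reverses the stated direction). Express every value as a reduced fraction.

Apply edit: d3 := 3
  d5 = d2*4 = 10
  d6 = d5 - 1 = 9
  d7 = d3*2 + d5 - d1 = 27/2
  d8 = 1 + 8 + d1/2 = 41/4
  d9 = d3*4 + d6 - d7/5 = 183/10
  d10 = d4 - 2 - d9/2 = -63/20
  d11 = d4/2 = 4
  d12 = d9/2 = 183/20
Walk from origin (0, 0):
  seg 1: left by d2 = 5/2 → (-5/2, 0)
  seg 2: right by d11 = 4 → (3/2, 0)
  seg 3: down by d8 = 41/4 → (3/2, -41/4)
  seg 4: up by d10 = -63/20 → (3/2, -67/5)
  seg 5: right by d11 = 4 → (11/2, -67/5)
  seg 6: down by d9 = 183/10 → (11/2, -317/10)
  seg 7: left by d8 = 41/4 → (-19/4, -317/10)
  seg 8: up by d5 = 10 → (-19/4, -217/10)
  seg 9: left by d5 = 10 → (-59/4, -217/10)
  seg 10: up by d4 = 8 → (-59/4, -137/10)

d5 = 10
d6 = 9
d7 = 27/2
d8 = 41/4
d9 = 183/10
d10 = -63/20
d11 = 4
d12 = 183/20
endpoint = (-59/4, -137/10)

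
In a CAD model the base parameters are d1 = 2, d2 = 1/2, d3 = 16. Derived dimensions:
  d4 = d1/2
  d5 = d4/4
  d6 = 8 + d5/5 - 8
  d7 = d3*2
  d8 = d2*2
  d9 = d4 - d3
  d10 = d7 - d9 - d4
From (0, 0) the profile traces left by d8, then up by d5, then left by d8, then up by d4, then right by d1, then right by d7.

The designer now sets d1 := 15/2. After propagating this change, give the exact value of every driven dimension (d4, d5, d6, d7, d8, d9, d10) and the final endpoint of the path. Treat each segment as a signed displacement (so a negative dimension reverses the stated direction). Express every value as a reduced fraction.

Apply edit: d1 := 15/2
  d4 = d1/2 = 15/4
  d5 = d4/4 = 15/16
  d6 = 8 + d5/5 - 8 = 3/16
  d7 = d3*2 = 32
  d8 = d2*2 = 1
  d9 = d4 - d3 = -49/4
  d10 = d7 - d9 - d4 = 81/2
Walk from origin (0, 0):
  seg 1: left by d8 = 1 → (-1, 0)
  seg 2: up by d5 = 15/16 → (-1, 15/16)
  seg 3: left by d8 = 1 → (-2, 15/16)
  seg 4: up by d4 = 15/4 → (-2, 75/16)
  seg 5: right by d1 = 15/2 → (11/2, 75/16)
  seg 6: right by d7 = 32 → (75/2, 75/16)

d4 = 15/4
d5 = 15/16
d6 = 3/16
d7 = 32
d8 = 1
d9 = -49/4
d10 = 81/2
endpoint = (75/2, 75/16)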